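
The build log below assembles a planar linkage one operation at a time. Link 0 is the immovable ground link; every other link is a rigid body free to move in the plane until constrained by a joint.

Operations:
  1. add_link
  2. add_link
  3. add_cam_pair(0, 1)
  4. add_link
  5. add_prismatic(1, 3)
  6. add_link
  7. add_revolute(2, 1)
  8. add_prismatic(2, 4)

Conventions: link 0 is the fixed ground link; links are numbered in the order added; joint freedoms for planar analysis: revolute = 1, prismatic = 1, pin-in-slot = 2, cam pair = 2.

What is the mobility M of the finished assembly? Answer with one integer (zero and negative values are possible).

L=1 J1=0 J2=0
add link → L=2 J1=0 J2=0
add link → L=3 J1=0 J2=0
C@0,1 dof=2 J2 → L=3 J1=0 J2=1
add link → L=4 J1=0 J2=1
P@1,3 dof=1 J1 → L=4 J1=1 J2=1
add link → L=5 J1=1 J2=1
R@2,1 dof=1 J1 → L=5 J1=2 J2=1
P@2,4 dof=1 J1 → L=5 J1=3 J2=1
M=3(L−1)−2J1−J2=3·4−2·3−1=5

M = 5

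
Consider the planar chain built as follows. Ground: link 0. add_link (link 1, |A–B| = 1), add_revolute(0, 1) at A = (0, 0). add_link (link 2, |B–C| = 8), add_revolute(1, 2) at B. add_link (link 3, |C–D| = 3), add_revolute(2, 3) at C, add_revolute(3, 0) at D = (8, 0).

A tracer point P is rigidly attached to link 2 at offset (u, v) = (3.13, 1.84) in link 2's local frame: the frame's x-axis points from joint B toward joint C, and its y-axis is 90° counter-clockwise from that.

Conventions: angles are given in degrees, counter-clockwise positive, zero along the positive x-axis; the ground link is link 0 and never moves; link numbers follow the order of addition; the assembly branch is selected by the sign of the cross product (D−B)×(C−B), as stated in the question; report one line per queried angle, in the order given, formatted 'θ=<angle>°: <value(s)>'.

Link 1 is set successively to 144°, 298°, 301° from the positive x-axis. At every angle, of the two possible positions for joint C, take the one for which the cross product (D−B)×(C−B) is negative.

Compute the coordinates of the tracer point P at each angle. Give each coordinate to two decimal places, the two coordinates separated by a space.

A=(0,0), D=(8.00,0)
θ=144°: B = A + 1.00·(cos144°, sin144°) = (-0.8090, 0.5878)
θ=144°: |BD| = 8.8286
θ=144°: circle(B,8.00) ∩ circle(D,3.00): a=7.5292, h=2.7040
θ=144°:   candidates: C₊=(6.8835,2.7845) cross=23.872; C₋=(6.5234,-2.6115) cross=-23.872
θ=144°:   branch - wants cross < 0 → take C=(6.5234,-2.6115) (cross=-23.872)
θ=144°: ex = (C−B)/|BC| = (0.9166,-0.3999); ey = (0.3999,0.9166)
θ=144°: P = B + 3.13·ex + 1.84·ey = (2.7956,1.0225)
θ=298°: B = A + 1.00·(cos298°, sin298°) = (0.4695, -0.8829)
θ=298°: |BD| = 7.5821
θ=298°: circle(B,8.00) ∩ circle(D,3.00): a=7.4180, h=2.9955
θ=298°:   candidates: C₊=(7.4882,2.9560) cross=22.712; C₋=(8.1858,-2.9942) cross=-22.712
θ=298°:   branch - wants cross < 0 → take C=(8.1858,-2.9942) (cross=-22.712)
θ=298°: ex = (C−B)/|BC| = (0.9645,-0.2639); ey = (0.2639,0.9645)
θ=298°: P = B + 3.13·ex + 1.84·ey = (3.9741,0.0658)
θ=301°: B = A + 1.00·(cos301°, sin301°) = (0.5150, -0.8572)
θ=301°: |BD| = 7.5339
θ=301°: circle(B,8.00) ∩ circle(D,3.00): a=7.4171, h=2.9977
θ=301°:   candidates: C₊=(7.5429,2.9650) cross=22.585; C₋=(8.2251,-2.9915) cross=-22.585
θ=301°:   branch - wants cross < 0 → take C=(8.2251,-2.9915) (cross=-22.585)
θ=301°: ex = (C−B)/|BC| = (0.9638,-0.2668); ey = (0.2668,0.9638)
θ=301°: P = B + 3.13·ex + 1.84·ey = (4.0225,0.0811)

θ=144°: 2.80 1.02
θ=298°: 3.97 0.07
θ=301°: 4.02 0.08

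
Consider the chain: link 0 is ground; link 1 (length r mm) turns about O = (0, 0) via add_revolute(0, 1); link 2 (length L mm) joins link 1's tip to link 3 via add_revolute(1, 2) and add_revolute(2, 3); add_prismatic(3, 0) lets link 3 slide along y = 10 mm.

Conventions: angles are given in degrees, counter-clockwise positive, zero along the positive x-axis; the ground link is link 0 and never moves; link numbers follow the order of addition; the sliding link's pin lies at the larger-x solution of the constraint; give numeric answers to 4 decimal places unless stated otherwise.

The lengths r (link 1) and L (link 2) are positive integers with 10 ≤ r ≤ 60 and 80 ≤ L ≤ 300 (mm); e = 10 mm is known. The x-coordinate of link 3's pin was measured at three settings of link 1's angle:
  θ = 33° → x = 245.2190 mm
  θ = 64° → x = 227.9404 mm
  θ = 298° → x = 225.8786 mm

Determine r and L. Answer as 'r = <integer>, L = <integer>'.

constraint per measurement: (x − r cos θ)² + (r sin θ − e)² = L²
subtracting the θ₁ and θ₂ equations cancels the r² and L² terms:
r = (x₁² − x₂²) / (2[(x₁cos θ₁ + e sin θ₁) − (x₂cos θ₂ + e sin θ₂)]) = 40.0001 → r = 40
L² = (x₁ − r cos θ₁)² + (r sin θ₁ − e)² = 44944.0101 → L = 212.0000 → L = 212
check at θ₃=298°: x = 225.8786 (printed 225.8786) ✓

r = 40, L = 212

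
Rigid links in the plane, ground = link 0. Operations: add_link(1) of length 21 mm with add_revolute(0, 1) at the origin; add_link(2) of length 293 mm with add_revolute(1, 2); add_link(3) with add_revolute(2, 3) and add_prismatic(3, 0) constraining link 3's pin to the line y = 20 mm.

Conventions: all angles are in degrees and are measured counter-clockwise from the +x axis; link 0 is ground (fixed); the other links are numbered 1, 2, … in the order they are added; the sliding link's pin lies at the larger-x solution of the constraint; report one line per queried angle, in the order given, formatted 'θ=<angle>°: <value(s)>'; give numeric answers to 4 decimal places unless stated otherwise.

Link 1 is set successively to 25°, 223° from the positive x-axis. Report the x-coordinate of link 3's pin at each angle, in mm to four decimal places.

geometry: r = 21 mm, L = 293 mm, e = 20 mm
θ=25°: crank pin P = (r cos θ, r sin θ) = (19.032464, 8.874983)
θ=25°: h = r sin θ − e = 8.874983 − 20 = -11.125017
θ=25°: x = r cos θ + √(L² − h²) = 19.032464 + 292.788719 = 311.821183
θ=223°: crank pin P = (r cos θ, r sin θ) = (-15.358428, -14.321966)
θ=223°: h = r sin θ − e = -14.321966 − 20 = -34.321966
θ=223°: x = r cos θ + √(L² − h²) = -15.358428 + 290.982822 = 275.624394

θ=25°: 311.8212
θ=223°: 275.6244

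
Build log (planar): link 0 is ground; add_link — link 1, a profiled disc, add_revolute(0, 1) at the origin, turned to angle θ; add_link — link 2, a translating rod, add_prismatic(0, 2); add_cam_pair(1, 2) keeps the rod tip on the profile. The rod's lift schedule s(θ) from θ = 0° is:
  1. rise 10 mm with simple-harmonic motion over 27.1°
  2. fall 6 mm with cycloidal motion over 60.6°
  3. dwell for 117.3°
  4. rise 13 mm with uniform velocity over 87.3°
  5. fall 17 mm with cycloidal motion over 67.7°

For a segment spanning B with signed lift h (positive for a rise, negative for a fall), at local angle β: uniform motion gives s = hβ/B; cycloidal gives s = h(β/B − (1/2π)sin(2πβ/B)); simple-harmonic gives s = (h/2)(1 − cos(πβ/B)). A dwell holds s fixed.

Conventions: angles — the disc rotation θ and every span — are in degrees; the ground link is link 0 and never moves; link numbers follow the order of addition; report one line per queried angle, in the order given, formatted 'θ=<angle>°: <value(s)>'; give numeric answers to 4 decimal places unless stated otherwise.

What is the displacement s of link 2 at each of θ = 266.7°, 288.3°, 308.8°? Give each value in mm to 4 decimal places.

seg 1 [0°–27.1°] simple-harmonic, h=10: full span → s += 10 → s = 10.0000
seg 2 [27.1°–87.7°] cycloidal, h=-6: full span → s += -6 → s = 4.0000
seg 3 [87.7°–205°] dwell: s stays 4.0000
seg 4 [205°–292.3°] uniform, h=13: θ=266.7° here. β=61.7, B=87.3. 13·61.7/87.3 = 9.1879 → s = 13.1879
seg 4 [205°–292.3°] uniform, h=13: θ=288.3° here. β=83.3, B=87.3. 13·83.3/87.3 = 12.4044 → s = 16.4044
seg 4 [205°–292.3°] uniform, h=13: full span → s += 13 → s = 17.0000
seg 5 [292.3°–360°] cycloidal, h=-17: θ=308.8° here. β=16.5, B=67.7. -17·(0.2437 − sin(2π·0.2437)/(2π)) = -1.4397 → s = 15.5603

θ=266.7°: 13.1879
θ=288.3°: 16.4044
θ=308.8°: 15.5603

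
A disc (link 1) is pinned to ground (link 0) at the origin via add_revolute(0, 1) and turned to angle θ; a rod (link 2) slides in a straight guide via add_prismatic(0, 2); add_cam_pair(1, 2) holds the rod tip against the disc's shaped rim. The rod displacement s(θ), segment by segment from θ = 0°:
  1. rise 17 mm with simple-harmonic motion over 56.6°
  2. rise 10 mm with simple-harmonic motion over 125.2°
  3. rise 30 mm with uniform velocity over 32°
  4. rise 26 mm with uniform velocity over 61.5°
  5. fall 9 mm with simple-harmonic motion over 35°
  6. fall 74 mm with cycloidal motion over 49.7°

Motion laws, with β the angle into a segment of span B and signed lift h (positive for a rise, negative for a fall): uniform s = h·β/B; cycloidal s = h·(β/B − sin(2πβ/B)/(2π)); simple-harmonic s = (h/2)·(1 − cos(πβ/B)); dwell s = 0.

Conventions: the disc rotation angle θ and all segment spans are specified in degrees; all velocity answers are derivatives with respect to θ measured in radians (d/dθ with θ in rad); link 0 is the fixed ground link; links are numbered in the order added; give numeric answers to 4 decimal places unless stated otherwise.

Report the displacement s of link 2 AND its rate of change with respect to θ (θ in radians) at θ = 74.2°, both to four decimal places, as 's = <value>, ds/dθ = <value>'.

segment 1 (0° to 56.6°, simple-harmonic, h = 17) is passed completely: s = 0.0000 + (17) = 17.0000
θ = 74.2° falls in segment 2 (56.6° to 181.8°, simple-harmonic, h = 10): β = 74.2 − 56.6 = 17.6°, B = 125.2°; Δs = 10/2·(1 − cos(π·0.1406)) = 0.4797; s = 17.0000 + 0.4797 = 17.4797
velocity in seg [56.6°–181.8°] (simple-harmonic), θ in radians: β = 17.6° = 0.3072 rad, B = 125.2° = 2.1852 rad; ds/dθ = (πh/(2B)) sin(πβ/B) = (π·10/(2·2.1852)) sin(π·0.1406) = 3.072460 mm/rad

s = 17.4797, ds/dθ = 3.0725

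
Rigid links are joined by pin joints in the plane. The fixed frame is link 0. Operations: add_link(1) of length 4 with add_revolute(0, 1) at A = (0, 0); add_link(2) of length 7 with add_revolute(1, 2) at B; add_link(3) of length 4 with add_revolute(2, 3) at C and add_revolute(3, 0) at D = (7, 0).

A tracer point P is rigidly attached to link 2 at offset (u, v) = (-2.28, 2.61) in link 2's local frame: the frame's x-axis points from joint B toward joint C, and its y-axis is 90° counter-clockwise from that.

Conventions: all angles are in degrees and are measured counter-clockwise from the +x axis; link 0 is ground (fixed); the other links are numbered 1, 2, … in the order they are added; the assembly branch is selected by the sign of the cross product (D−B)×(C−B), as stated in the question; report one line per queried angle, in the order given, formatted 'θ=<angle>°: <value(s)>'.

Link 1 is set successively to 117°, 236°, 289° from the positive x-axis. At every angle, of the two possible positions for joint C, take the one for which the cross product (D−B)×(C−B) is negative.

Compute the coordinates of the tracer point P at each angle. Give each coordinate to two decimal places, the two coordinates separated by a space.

A=(0,0), D=(7.00,0)
θ=117°: B = A + 4.00·(cos117°, sin117°) = (-1.8160, 3.5640)
θ=117°: |BD| = 9.5091
θ=117°: circle(B,7.00) ∩ circle(D,4.00): a=6.4897, h=2.6236
θ=117°:   candidates: C₊=(5.1840,3.5640) cross=24.948; C₋=(3.2174,-1.3007) cross=-24.948
θ=117°:   branch - wants cross < 0 → take C=(3.2174,-1.3007) (cross=-24.948)
θ=117°: ex = (C−B)/|BC| = (0.7190,-0.6950); ey = (0.6950,0.7190)
θ=117°: P = B + -2.28·ex + 2.61·ey = (-1.6415,7.0253)
θ=236°: B = A + 4.00·(cos236°, sin236°) = (-2.2368, -3.3162)
θ=236°: |BD| = 9.8140
θ=236°: circle(B,7.00) ∩ circle(D,4.00): a=6.5883, h=2.3653
θ=236°:   candidates: C₊=(3.1648,1.1362) cross=23.213; C₋=(4.7632,-3.3162) cross=-23.213
θ=236°:   branch - wants cross < 0 → take C=(4.7632,-3.3162) (cross=-23.213)
θ=236°: ex = (C−B)/|BC| = (1.0000,-0.0000); ey = (0.0000,1.0000)
θ=236°: P = B + -2.28·ex + 2.61·ey = (-4.5168,-0.7062)
θ=289°: B = A + 4.00·(cos289°, sin289°) = (1.3023, -3.7821)
θ=289°: |BD| = 6.8387
θ=289°: circle(B,7.00) ∩ circle(D,4.00): a=5.8321, h=3.8713
θ=289°:   candidates: C₊=(4.0204,2.6687) cross=26.475; C₋=(8.3023,-3.7821) cross=-26.475
θ=289°:   branch - wants cross < 0 → take C=(8.3023,-3.7821) (cross=-26.475)
θ=289°: ex = (C−B)/|BC| = (1.0000,0.0000); ey = (-0.0000,1.0000)
θ=289°: P = B + -2.28·ex + 2.61·ey = (-0.9777,-1.1721)

θ=117°: -1.64 7.03
θ=236°: -4.52 -0.71
θ=289°: -0.98 -1.17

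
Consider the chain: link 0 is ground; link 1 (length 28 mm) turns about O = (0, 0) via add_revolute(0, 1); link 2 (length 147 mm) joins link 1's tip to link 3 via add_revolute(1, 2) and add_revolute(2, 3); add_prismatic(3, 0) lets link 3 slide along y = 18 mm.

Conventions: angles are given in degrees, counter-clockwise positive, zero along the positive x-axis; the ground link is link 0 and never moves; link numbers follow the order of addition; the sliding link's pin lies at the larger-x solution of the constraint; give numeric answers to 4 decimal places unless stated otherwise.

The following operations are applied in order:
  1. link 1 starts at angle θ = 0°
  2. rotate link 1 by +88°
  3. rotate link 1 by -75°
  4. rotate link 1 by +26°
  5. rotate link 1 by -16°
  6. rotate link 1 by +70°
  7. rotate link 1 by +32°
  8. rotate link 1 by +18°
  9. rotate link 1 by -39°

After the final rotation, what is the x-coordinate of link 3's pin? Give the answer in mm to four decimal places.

geometry: r = 28 mm, L = 147 mm, e = 18 mm; θ starts at 0°
rotate link 1 by +88°: θ ← 0° +88° = 88°
rotate link 1 by -75°: θ ← 88° -75° = 13°
rotate link 1 by +26°: θ ← 13° +26° = 39°
rotate link 1 by -16°: θ ← 39° -16° = 23°
rotate link 1 by +70°: θ ← 23° +70° = 93°
rotate link 1 by +32°: θ ← 93° +32° = 125°
rotate link 1 by +18°: θ ← 125° +18° = 143°
rotate link 1 by -39°: θ ← 143° -39° = 104°
crank pin P = (r cos θ, r sin θ) = (-6.773813, 27.168280)
h = r sin θ − e = 27.168280 − 18 = 9.168280
x = r cos θ + √(L² − h²) = -6.773813 + 146.713812 = 139.939999

139.9400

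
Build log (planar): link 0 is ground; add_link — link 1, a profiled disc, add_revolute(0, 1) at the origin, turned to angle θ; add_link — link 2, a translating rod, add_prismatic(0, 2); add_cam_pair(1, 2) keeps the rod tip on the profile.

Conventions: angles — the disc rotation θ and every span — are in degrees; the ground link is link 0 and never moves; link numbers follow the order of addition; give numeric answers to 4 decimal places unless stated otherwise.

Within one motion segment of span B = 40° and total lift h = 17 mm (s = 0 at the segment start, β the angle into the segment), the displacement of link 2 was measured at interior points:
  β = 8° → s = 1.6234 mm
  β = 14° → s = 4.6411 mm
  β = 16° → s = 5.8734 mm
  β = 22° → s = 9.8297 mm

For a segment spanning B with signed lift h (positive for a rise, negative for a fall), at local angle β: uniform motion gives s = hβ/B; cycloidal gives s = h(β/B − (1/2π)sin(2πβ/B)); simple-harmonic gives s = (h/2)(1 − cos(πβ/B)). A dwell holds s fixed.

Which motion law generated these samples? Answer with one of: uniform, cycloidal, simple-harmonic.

candidates at β/B = r: uniform s = h·r (linear in β); cycloidal s = h·(r − sin(2πr)/(2π)); simple-harmonic s = (h/2)(1 − cos(πr))
β=8°: printed 1.6234 | uniform 3.4000, cycloidal 0.8268, simple-harmonic 1.6234
β=14°: printed 4.6411 | uniform 5.9500, cycloidal 3.7611, simple-harmonic 4.6411
β=16°: printed 5.8734 | uniform 6.8000, cycloidal 5.2097, simple-harmonic 5.8734
β=22°: printed 9.8297 | uniform 9.3500, cycloidal 10.1861, simple-harmonic 9.8297
only one law matches every sample → simple-harmonic

simple-harmonic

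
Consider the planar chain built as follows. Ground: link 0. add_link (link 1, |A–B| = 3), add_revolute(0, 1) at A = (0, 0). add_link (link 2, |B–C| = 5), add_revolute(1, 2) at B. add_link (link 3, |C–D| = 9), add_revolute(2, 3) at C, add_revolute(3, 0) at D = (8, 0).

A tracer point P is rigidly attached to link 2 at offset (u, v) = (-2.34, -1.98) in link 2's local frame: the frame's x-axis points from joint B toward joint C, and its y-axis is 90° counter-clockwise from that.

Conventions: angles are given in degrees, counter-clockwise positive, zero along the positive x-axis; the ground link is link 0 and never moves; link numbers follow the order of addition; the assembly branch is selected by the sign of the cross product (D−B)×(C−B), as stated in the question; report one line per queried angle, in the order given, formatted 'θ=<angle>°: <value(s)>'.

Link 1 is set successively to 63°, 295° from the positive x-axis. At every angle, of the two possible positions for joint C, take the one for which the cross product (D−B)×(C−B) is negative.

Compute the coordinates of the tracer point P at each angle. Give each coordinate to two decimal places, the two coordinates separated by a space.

A=(0,0), D=(8.00,0)
θ=63°: B = A + 3.00·(cos63°, sin63°) = (1.3620, 2.6730)
θ=63°: |BD| = 7.1560
θ=63°: circle(B,5.00) ∩ circle(D,9.00): a=-0.3348, h=4.9888
θ=63°:   candidates: C₊=(2.9149,7.4257) cross=35.700; C₋=(-0.8121,-1.8296) cross=-35.700
θ=63°:   branch - wants cross < 0 → take C=(-0.8121,-1.8296) (cross=-35.700)
θ=63°: ex = (C−B)/|BC| = (-0.4348,-0.9005); ey = (0.9005,-0.4348)
θ=63°: P = B + -2.34·ex + -1.98·ey = (0.5964,5.6412)
θ=295°: B = A + 3.00·(cos295°, sin295°) = (1.2679, -2.7189)
θ=295°: |BD| = 7.2605
θ=295°: circle(B,5.00) ∩ circle(D,9.00): a=-0.2263, h=4.9949
θ=295°:   candidates: C₊=(-0.8125,1.8278) cross=36.265; C₋=(2.9285,-7.4351) cross=-36.265
θ=295°:   branch - wants cross < 0 → take C=(2.9285,-7.4351) (cross=-36.265)
θ=295°: ex = (C−B)/|BC| = (0.3321,-0.9432); ey = (0.9432,0.3321)
θ=295°: P = B + -2.34·ex + -1.98·ey = (-1.3769,-1.1694)

θ=63°: 0.60 5.64
θ=295°: -1.38 -1.17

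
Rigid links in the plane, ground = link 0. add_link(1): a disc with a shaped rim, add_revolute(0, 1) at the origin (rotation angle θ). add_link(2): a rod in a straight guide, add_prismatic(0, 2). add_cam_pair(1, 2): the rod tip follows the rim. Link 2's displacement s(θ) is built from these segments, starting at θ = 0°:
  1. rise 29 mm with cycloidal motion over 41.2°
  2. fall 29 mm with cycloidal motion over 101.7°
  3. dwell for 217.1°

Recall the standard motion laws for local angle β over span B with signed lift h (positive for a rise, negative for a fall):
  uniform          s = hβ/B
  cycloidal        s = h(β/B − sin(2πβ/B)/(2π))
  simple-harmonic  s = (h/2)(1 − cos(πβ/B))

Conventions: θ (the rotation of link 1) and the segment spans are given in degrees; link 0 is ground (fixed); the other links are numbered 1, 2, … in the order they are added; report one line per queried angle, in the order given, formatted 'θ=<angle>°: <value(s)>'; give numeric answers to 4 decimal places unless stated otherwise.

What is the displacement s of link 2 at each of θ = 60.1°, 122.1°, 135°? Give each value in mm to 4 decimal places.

segment 1 (0° to 41.2°, cycloidal, h = 29) is passed completely: s = 0.0000 + (29) = 29.0000
θ = 60.1° falls in segment 2 (41.2° to 142.9°, cycloidal, h = -29): β = 60.1 − 41.2 = 18.9°, B = 101.7°; Δs = -29·(0.1858 − sin(2π·0.1858)/(2π)) = -1.1439; s = 29.0000 − 1.1439 = 27.8561
θ = 122.1° falls in segment 2 (41.2° to 142.9°, cycloidal, h = -29): β = 122.1 − 41.2 = 80.9°, B = 101.7°; Δs = -29·(0.7955 − sin(2π·0.7955)/(2π)) = -27.4972; s = 29.0000 − 27.4972 = 1.5028
θ = 135° falls in segment 2 (41.2° to 142.9°, cycloidal, h = -29): β = 135 − 41.2 = 93.8°, B = 101.7°; Δs = -29·(0.9223 − sin(2π·0.9223)/(2π)) = -28.9116; s = 29.0000 − 28.9116 = 0.0884

θ=60.1°: 27.8561
θ=122.1°: 1.5028
θ=135°: 0.0884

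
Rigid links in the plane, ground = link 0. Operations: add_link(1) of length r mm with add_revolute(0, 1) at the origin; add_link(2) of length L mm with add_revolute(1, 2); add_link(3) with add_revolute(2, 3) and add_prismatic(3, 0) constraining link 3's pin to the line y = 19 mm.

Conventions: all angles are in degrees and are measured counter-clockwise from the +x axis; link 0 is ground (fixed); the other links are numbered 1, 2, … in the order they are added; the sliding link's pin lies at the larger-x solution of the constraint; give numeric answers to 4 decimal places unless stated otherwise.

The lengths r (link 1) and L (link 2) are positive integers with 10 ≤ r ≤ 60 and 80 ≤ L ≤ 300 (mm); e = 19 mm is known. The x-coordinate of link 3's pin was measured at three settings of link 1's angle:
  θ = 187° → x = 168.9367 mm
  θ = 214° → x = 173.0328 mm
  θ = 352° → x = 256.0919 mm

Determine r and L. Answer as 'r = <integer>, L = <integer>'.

constraint per measurement: (x − r cos θ)² + (r sin θ − e)² = L²
subtracting the θ₁ and θ₂ equations cancels the r² and L² terms:
r = (x₁² − x₂²) / (2[(x₁cos θ₁ + e sin θ₁) − (x₂cos θ₂ + e sin θ₂)]) = 43.9997 → r = 44
L² = (x₁ − r cos θ₁)² + (r sin θ₁ − e)² = 45795.9916 → L = 214.0000 → L = 214
check at θ₃=352°: x = 256.0919 (printed 256.0919) ✓

r = 44, L = 214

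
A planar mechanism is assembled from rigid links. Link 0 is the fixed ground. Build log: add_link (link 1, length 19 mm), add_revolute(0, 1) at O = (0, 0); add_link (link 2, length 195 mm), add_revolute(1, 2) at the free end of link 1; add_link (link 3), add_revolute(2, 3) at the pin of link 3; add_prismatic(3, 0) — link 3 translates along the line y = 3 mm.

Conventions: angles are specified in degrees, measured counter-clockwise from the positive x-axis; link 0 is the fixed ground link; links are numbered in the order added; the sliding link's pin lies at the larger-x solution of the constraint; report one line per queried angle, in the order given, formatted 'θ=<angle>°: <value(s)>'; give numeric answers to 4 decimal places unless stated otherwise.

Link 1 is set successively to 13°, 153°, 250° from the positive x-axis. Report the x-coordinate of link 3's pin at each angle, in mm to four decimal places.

geometry: r = 19 mm, L = 195 mm, e = 3 mm
θ=13°: crank pin P = (r cos θ, r sin θ) = (18.513031, 4.274070)
θ=13°: h = r sin θ − e = 4.274070 − 3 = 1.274070
θ=13°: x = r cos θ + √(L² − h²) = 18.513031 + 194.995838 = 213.508869
θ=153°: crank pin P = (r cos θ, r sin θ) = (-16.929124, 8.625819)
θ=153°: h = r sin θ − e = 8.625819 − 3 = 5.625819
θ=153°: x = r cos θ + √(L² − h²) = -16.929124 + 194.918830 = 177.989706
θ=250°: crank pin P = (r cos θ, r sin θ) = (-6.498383, -17.854160)
θ=250°: h = r sin θ − e = -17.854160 − 3 = -20.854160
θ=250°: x = r cos θ + √(L² − h²) = -6.498383 + 193.881675 = 187.383293

θ=13°: 213.5089
θ=153°: 177.9897
θ=250°: 187.3833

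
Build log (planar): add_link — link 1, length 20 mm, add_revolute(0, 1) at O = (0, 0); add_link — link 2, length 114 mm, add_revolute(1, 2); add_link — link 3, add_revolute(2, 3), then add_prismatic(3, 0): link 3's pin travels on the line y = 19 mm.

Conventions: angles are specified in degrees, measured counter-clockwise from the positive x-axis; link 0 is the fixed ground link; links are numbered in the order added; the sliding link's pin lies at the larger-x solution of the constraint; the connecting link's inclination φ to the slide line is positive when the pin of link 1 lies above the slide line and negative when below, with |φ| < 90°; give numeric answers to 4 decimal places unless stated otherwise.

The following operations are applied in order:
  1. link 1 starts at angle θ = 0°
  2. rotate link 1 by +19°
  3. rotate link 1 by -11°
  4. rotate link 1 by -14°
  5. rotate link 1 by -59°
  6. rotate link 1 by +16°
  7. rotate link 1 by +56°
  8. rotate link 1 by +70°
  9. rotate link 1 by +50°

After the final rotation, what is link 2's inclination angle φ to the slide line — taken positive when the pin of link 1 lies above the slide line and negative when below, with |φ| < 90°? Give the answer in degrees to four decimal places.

geometry: r = 20 mm, L = 114 mm, e = 19 mm; θ starts at 0°
rotate link 1 by +19°: θ ← 0° +19° = 19°
rotate link 1 by -11°: θ ← 19° -11° = 8°
rotate link 1 by -14°: θ ← 8° -14° = -6°
rotate link 1 by -59°: θ ← -6° -59° = -65°
rotate link 1 by +16°: θ ← -65° +16° = -49°
rotate link 1 by +56°: θ ← -49° +56° = 7°
rotate link 1 by +70°: θ ← 7° +70° = 77°
rotate link 1 by +50°: θ ← 77° +50° = 127°
h = r sin θ − e = 15.972710 − 19 = -3.027290
sin φ = h / L = -3.027290 / 114 = -0.02655517
φ = arcsin(-0.02655517) = -1.521678°

-1.5217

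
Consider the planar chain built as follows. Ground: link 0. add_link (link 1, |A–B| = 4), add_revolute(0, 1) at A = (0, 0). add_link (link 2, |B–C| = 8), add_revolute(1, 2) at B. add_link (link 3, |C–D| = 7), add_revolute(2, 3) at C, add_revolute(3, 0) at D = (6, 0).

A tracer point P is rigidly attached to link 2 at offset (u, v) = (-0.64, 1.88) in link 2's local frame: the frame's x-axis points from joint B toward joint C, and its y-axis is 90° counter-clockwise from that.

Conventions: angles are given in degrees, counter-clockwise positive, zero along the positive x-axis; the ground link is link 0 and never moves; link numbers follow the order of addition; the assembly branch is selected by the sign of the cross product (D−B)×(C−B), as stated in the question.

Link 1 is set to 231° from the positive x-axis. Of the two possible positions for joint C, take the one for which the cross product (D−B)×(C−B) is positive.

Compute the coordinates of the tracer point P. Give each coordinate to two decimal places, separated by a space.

A=(0,0), D=(6.00,0)
B = A + 4.00·(cos231°, sin231°) = (-2.5173, -3.1086)
|BD| = 9.0668
circle(B,8.00) ∩ circle(D,7.00): a=5.3606, h=5.9383
  candidates: C₊=(0.4824,4.3077) cross=53.842; C₋=(4.5544,-6.8491) cross=-53.842
  branch + wants cross > 0 → take C=(0.4824,4.3077) (cross=53.842)
ex = (C−B)/|BC| = (0.3750,0.9270); ey = (-0.9270,0.3750)
P = B + -0.64·ex + 1.88·ey = (-4.5001,-2.9970)

-4.50 -3.00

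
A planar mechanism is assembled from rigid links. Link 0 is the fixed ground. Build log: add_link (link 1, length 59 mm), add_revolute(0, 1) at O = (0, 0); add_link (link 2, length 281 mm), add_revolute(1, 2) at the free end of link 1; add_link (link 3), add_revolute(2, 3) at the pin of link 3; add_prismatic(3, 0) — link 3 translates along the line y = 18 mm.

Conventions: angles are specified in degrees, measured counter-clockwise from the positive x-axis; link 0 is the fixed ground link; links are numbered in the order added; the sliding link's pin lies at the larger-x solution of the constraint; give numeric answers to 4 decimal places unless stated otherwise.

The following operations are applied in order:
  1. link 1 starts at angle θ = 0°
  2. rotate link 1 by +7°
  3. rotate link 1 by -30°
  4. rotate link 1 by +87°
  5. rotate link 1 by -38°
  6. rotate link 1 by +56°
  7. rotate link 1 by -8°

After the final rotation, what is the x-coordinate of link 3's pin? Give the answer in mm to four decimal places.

geometry: r = 59 mm, L = 281 mm, e = 18 mm; θ starts at 0°
rotate link 1 by +7°: θ ← 0° +7° = 7°
rotate link 1 by -30°: θ ← 7° -30° = -23°
rotate link 1 by +87°: θ ← -23° +87° = 64°
rotate link 1 by -38°: θ ← 64° -38° = 26°
rotate link 1 by +56°: θ ← 26° +56° = 82°
rotate link 1 by -8°: θ ← 82° -8° = 74°
crank pin P = (r cos θ, r sin θ) = (16.262604, 56.714440)
h = r sin θ − e = 56.714440 − 18 = 38.714440
x = r cos θ + √(L² − h²) = 16.262604 + 278.320305 = 294.582909

294.5829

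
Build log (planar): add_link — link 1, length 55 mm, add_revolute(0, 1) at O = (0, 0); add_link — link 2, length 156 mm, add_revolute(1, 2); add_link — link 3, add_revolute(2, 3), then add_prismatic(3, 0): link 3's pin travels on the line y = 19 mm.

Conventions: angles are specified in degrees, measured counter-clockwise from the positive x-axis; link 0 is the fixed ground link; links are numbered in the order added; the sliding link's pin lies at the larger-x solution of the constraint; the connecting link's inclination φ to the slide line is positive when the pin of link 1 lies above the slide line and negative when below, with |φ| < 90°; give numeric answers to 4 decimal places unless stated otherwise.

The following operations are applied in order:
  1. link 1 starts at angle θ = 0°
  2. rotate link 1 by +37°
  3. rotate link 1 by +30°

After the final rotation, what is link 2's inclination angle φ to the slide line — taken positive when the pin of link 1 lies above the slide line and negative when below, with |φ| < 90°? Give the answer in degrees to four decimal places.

geometry: r = 55 mm, L = 156 mm, e = 19 mm; θ starts at 0°
rotate link 1 by +37°: θ ← 0° +37° = 37°
rotate link 1 by +30°: θ ← 37° +30° = 67°
h = r sin θ − e = 50.627767 − 19 = 31.627767
sin φ = h / L = 31.627767 / 156 = 0.20274210
φ = arcsin(0.20274210) = 11.697355°

11.6974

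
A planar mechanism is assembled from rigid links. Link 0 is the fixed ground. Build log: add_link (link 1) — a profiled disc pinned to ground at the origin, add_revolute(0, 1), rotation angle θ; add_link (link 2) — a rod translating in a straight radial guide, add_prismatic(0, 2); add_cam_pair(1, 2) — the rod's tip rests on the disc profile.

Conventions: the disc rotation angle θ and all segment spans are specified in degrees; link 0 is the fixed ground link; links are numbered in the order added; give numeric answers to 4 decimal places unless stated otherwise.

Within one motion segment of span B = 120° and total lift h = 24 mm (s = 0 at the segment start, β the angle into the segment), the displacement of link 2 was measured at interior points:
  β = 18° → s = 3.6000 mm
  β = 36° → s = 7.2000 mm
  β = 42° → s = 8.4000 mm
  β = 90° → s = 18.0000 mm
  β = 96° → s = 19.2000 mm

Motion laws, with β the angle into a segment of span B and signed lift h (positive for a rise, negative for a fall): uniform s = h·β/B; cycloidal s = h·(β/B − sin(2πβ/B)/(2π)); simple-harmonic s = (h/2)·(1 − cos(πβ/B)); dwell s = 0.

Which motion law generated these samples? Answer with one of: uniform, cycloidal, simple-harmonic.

candidates at β/B = r: uniform s = h·r (linear in β); cycloidal s = h·(r − sin(2πr)/(2π)); simple-harmonic s = (h/2)(1 − cos(πr))
β=18°: printed 3.6000 | uniform 3.6000, cycloidal 0.5098, simple-harmonic 1.3079
β=36°: printed 7.2000 | uniform 7.2000, cycloidal 3.5672, simple-harmonic 4.9466
β=42°: printed 8.4000 | uniform 8.4000, cycloidal 5.3098, simple-harmonic 6.5521
β=90°: printed 18.0000 | uniform 18.0000, cycloidal 21.8197, simple-harmonic 20.4853
β=96°: printed 19.2000 | uniform 19.2000, cycloidal 22.8328, simple-harmonic 21.7082
only one law matches every sample → uniform

uniform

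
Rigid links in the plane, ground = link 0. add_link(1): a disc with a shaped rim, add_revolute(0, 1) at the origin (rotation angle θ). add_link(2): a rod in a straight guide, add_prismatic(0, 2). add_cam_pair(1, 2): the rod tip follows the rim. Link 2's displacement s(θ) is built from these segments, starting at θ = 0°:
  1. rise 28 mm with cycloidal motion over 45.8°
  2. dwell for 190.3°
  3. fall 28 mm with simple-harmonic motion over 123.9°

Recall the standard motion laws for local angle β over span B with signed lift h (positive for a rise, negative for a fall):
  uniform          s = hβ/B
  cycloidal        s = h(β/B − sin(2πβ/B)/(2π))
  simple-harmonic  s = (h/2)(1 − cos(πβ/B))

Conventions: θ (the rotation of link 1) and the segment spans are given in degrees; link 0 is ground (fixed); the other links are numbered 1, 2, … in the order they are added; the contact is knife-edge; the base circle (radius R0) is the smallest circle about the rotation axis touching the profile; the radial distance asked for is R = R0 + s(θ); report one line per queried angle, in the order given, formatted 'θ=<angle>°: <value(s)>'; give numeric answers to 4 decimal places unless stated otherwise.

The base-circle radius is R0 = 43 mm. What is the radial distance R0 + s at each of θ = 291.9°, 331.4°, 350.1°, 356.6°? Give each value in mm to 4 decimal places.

segment 1 (0° to 45.8°, cycloidal, h = 28) is passed completely: s = 0.0000 + (28) = 28.0000
segment 2 (45.8° to 236.1°, dwell): s unchanged at 28.0000
θ = 291.9° falls in segment 3 (236.1° to 360°, simple-harmonic, h = -28): β = 291.9 − 236.1 = 55.8°, B = 123.9°; Δs = -28/2·(1 − cos(π·0.4504)) = -11.8257; s = 28.0000 − 11.8257 = 16.1743
θ = 331.4° falls in segment 3 (236.1° to 360°, simple-harmonic, h = -28): β = 331.4 − 236.1 = 95.3°, B = 123.9°; Δs = -28/2·(1 − cos(π·0.7692)) = -24.4773; s = 28.0000 − 24.4773 = 3.5227
θ = 350.1° falls in segment 3 (236.1° to 360°, simple-harmonic, h = -28): β = 350.1 − 236.1 = 114°, B = 123.9°; Δs = -28/2·(1 − cos(π·0.9201)) = -27.5612; s = 28.0000 − 27.5612 = 0.4388
θ = 356.6° falls in segment 3 (236.1° to 360°, simple-harmonic, h = -28): β = 356.6 − 236.1 = 120.5°, B = 123.9°; Δs = -28/2·(1 − cos(π·0.9726)) = -27.9480; s = 28.0000 − 27.9480 = 0.0520
θ=291.9°: R = R0 + s = 43 + 16.1743 = 59.1743
θ=331.4°: R = R0 + s = 43 + 3.5227 = 46.5227
θ=350.1°: R = R0 + s = 43 + 0.4388 = 43.4388
θ=356.6°: R = R0 + s = 43 + 0.0520 = 43.0520

θ=291.9°: 59.1743
θ=331.4°: 46.5227
θ=350.1°: 43.4388
θ=356.6°: 43.0520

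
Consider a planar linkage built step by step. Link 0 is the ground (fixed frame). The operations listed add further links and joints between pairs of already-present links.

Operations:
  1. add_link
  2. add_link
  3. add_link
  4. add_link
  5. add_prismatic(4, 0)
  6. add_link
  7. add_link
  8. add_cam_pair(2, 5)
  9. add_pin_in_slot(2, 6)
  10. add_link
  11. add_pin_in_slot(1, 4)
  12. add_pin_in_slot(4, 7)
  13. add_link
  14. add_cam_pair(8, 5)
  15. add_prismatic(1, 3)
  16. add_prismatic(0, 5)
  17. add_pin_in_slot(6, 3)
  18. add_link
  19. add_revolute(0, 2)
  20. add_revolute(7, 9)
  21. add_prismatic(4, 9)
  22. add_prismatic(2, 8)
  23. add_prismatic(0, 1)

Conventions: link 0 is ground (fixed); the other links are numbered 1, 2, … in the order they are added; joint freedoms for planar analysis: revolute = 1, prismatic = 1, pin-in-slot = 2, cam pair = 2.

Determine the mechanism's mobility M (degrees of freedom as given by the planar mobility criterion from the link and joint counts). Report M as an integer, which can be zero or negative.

link 0 = ground. State L|J1|J2 = 1|0|0
+link1  2|0|0
+link2  3|0|0
+link3  4|0|0
+link4  5|0|0
P(4,0) f=1→J1  5|1|0
+link5  6|1|0
+link6  7|1|0
C(2,5) f=2→J2  7|1|1
PS(2,6) f=2→J2  7|1|2
+link7  8|1|2
PS(1,4) f=2→J2  8|1|3
PS(4,7) f=2→J2  8|1|4
+link8  9|1|4
C(8,5) f=2→J2  9|1|5
P(1,3) f=1→J1  9|2|5
P(0,5) f=1→J1  9|3|5
PS(6,3) f=2→J2  9|3|6
+link9  10|3|6
R(0,2) f=1→J1  10|4|6
R(7,9) f=1→J1  10|5|6
P(4,9) f=1→J1  10|6|6
P(2,8) f=1→J1  10|7|6
P(0,1) f=1→J1  10|8|6
M = 3(10−1)−2·8−6 = 27−16−6 = 5

M = 5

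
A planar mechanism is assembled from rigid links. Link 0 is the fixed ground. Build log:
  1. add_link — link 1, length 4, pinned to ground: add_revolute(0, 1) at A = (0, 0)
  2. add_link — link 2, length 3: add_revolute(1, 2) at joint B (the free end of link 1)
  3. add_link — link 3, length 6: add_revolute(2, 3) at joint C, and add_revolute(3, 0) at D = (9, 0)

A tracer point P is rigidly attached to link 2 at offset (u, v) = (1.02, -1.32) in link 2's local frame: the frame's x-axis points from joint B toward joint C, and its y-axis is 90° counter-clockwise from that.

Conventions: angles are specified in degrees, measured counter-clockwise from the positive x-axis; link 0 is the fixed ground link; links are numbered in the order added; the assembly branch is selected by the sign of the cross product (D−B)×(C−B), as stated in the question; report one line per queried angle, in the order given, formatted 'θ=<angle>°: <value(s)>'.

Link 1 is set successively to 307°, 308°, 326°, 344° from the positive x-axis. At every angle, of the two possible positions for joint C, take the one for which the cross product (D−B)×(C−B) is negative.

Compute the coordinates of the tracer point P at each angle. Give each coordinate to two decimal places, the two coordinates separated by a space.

A=(0,0), D=(9.00,0)
θ=307°: B = A + 4.00·(cos307°, sin307°) = (2.4073, -3.1945)
θ=307°: |BD| = 7.3259
θ=307°: circle(B,3.00) ∩ circle(D,6.00): a=1.8202, h=2.3847
θ=307°:   candidates: C₊=(3.0054,-0.2548) cross=17.470; C₋=(5.0852,-4.5469) cross=-17.470
θ=307°:   branch - wants cross < 0 → take C=(5.0852,-4.5469) (cross=-17.470)
θ=307°: ex = (C−B)/|BC| = (0.8926,-0.4508); ey = (0.4508,0.8926)
θ=307°: P = B + 1.02·ex + -1.32·ey = (2.7227,-4.8326)
θ=308°: B = A + 4.00·(cos308°, sin308°) = (2.4626, -3.1520)
θ=308°: |BD| = 7.2576
θ=308°: circle(B,3.00) ∩ circle(D,6.00): a=1.7687, h=2.4232
θ=308°:   candidates: C₊=(3.0034,-0.2012) cross=17.586; C₋=(5.1082,-4.5666) cross=-17.586
θ=308°:   branch - wants cross < 0 → take C=(5.1082,-4.5666) (cross=-17.586)
θ=308°: ex = (C−B)/|BC| = (0.8819,-0.4715); ey = (0.4715,0.8819)
θ=308°: P = B + 1.02·ex + -1.32·ey = (2.7397,-4.7970)
θ=326°: B = A + 4.00·(cos326°, sin326°) = (3.3162, -2.2368)
θ=326°: |BD| = 6.1081
θ=326°: circle(B,3.00) ∩ circle(D,6.00): a=0.8439, h=2.8789
θ=326°:   candidates: C₊=(3.0472,0.7511) cross=17.584; C₋=(5.1557,-4.6066) cross=-17.584
θ=326°:   branch - wants cross < 0 → take C=(5.1557,-4.6066) (cross=-17.584)
θ=326°: ex = (C−B)/|BC| = (0.6132,-0.7900); ey = (0.7900,0.6132)
θ=326°: P = B + 1.02·ex + -1.32·ey = (2.8988,-3.8519)
θ=344°: B = A + 4.00·(cos344°, sin344°) = (3.8450, -1.1025)
θ=344°: |BD| = 5.2715
θ=344°: circle(B,3.00) ∩ circle(D,6.00): a=0.0749, h=2.9991
θ=344°:   candidates: C₊=(3.2910,1.8458) cross=15.810; C₋=(4.5455,-4.0196) cross=-15.810
θ=344°:   branch - wants cross < 0 → take C=(4.5455,-4.0196) (cross=-15.810)
θ=344°: ex = (C−B)/|BC| = (0.2335,-0.9724); ey = (0.9724,0.2335)
θ=344°: P = B + 1.02·ex + -1.32·ey = (2.7997,-2.4026)

θ=307°: 2.72 -4.83
θ=308°: 2.74 -4.80
θ=326°: 2.90 -3.85
θ=344°: 2.80 -2.40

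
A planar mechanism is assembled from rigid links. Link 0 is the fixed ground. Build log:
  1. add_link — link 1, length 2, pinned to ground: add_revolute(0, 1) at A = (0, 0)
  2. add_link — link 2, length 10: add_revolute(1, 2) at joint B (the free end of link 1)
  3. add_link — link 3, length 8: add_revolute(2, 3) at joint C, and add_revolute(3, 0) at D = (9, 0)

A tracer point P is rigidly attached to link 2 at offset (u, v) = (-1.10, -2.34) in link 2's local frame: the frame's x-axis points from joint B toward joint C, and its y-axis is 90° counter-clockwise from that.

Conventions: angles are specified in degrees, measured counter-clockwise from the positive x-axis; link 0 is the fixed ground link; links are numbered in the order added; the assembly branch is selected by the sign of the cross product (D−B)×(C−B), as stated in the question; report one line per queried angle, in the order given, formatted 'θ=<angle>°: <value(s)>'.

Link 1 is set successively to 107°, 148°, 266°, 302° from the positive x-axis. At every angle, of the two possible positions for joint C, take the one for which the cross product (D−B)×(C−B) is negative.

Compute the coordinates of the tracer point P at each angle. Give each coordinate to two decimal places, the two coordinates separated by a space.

A=(0,0), D=(9.00,0)
θ=107°: B = A + 2.00·(cos107°, sin107°) = (-0.5847, 1.9126)
θ=107°: |BD| = 9.7737
θ=107°: circle(B,10.00) ∩ circle(D,8.00): a=6.7285, h=7.3978
θ=107°:   candidates: C₊=(7.4614,7.8506) cross=72.304; C₋=(4.5660,-6.6588) cross=-72.304
θ=107°:   branch - wants cross < 0 → take C=(4.5660,-6.6588) (cross=-72.304)
θ=107°: ex = (C−B)/|BC| = (0.5151,-0.8571); ey = (0.8571,0.5151)
θ=107°: P = B + -1.10·ex + -2.34·ey = (-3.1570,1.6502)
θ=148°: B = A + 2.00·(cos148°, sin148°) = (-1.6961, 1.0598)
θ=148°: |BD| = 10.7485
θ=148°: circle(B,10.00) ∩ circle(D,8.00): a=7.0489, h=7.0932
θ=148°:   candidates: C₊=(6.0179,7.4234) cross=76.241; C₋=(4.6190,-6.6938) cross=-76.241
θ=148°:   branch - wants cross < 0 → take C=(4.6190,-6.6938) (cross=-76.241)
θ=148°: ex = (C−B)/|BC| = (0.6315,-0.7754); ey = (0.7754,0.6315)
θ=148°: P = B + -1.10·ex + -2.34·ey = (-4.2051,0.4350)
θ=266°: B = A + 2.00·(cos266°, sin266°) = (-0.1395, -1.9951)
θ=266°: |BD| = 9.3547
θ=266°: circle(B,10.00) ∩ circle(D,8.00): a=6.6015, h=7.5113
θ=266°:   candidates: C₊=(4.7082,6.7513) cross=70.266; C₋=(7.9121,-7.9257) cross=-70.266
θ=266°:   branch - wants cross < 0 → take C=(7.9121,-7.9257) (cross=-70.266)
θ=266°: ex = (C−B)/|BC| = (0.8052,-0.5931); ey = (0.5931,0.8052)
θ=266°: P = B + -1.10·ex + -2.34·ey = (-2.4129,-3.2268)
θ=302°: B = A + 2.00·(cos302°, sin302°) = (1.0598, -1.6961)
θ=302°: |BD| = 8.1193
θ=302°: circle(B,10.00) ∩ circle(D,8.00): a=6.2766, h=7.7849
θ=302°:   candidates: C₊=(5.5717,7.2282) cross=63.208; C₋=(8.8242,-7.9981) cross=-63.208
θ=302°:   branch - wants cross < 0 → take C=(8.8242,-7.9981) (cross=-63.208)
θ=302°: ex = (C−B)/|BC| = (0.7764,-0.6302); ey = (0.6302,0.7764)
θ=302°: P = B + -1.10·ex + -2.34·ey = (-1.2689,-2.8197)

θ=107°: -3.16 1.65
θ=148°: -4.21 0.43
θ=266°: -2.41 -3.23
θ=302°: -1.27 -2.82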